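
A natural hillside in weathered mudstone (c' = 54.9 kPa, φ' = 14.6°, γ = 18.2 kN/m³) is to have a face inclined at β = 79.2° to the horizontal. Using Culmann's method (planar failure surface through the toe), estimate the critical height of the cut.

Culmann's analysis gives the critical failure plane at α_cr = (β + φ')/2 = (79.2 + 14.6)/2 = 46.9°, and the critical height
H_c = (4c'/γ) · sinβ cosφ' / [1 − cos(β − φ')]
    = (4·54.9/18.2) · sin79.2°·cos14.6° / [1 − cos(64.6°)]
    = 12.066 · 0.9823·0.9677 / [1 − 0.4289]
    = 12.066 · 0.9506 / 0.5711
    = 20.08 m

H_c = 20.08 m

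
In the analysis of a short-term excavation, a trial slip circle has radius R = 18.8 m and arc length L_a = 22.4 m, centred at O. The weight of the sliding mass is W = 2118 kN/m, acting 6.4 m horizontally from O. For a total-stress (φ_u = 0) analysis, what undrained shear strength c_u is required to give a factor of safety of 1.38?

c_u = 44.4 kPa

FS = c_u·L_a·R / (W·d), so c_u = FS·W·d / (L_a·R).
c_u = 1.38·2118·6.4 / (22.40·18.8) = 18706.2 / 421.12 = 44.42 kPa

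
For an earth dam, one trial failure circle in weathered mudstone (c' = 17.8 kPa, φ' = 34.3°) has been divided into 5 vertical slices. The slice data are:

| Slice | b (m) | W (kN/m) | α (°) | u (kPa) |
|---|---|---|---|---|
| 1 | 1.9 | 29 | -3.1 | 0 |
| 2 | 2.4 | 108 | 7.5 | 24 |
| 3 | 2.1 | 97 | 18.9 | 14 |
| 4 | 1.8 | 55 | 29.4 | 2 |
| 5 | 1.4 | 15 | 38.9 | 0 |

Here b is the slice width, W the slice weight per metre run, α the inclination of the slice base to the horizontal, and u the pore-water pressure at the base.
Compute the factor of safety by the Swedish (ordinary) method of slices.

FS = 3.95

Ordinary method of slices: FS = Σ[c'·Δl_i + (W_i cosα_i − u_i·Δl_i)·tanφ'] / Σ W_i sinα_i, with Δl_i = b_i / cosα_i.
Slice 1: Δl = 1.9/cos(-3.1°) = 1.903 m; N'_1 = 29·cos(-3.1°) − 0·1.903 = 29.0; c'Δl = 33.87; W sinα = -1.6
Slice 2: Δl = 2.4/cos7.5° = 2.421 m; N'_2 = 108·cos7.5° − 24·2.421 = 49.0; c'Δl = 43.09; W sinα = 14.1
Slice 3: Δl = 2.1/cos18.9° = 2.220 m; N'_3 = 97·cos18.9° − 14·2.220 = 60.7; c'Δl = 39.51; W sinα = 31.4
Slice 4: Δl = 1.8/cos29.4° = 2.066 m; N'_4 = 55·cos29.4° − 2·2.066 = 43.8; c'Δl = 36.78; W sinα = 27.0
Slice 5: Δl = 1.4/cos38.9° = 1.799 m; N'_5 = 15·cos38.9° − 0·1.799 = 11.7; c'Δl = 32.02; W sinα = 9.4
Σc'Δl = 185.3 kN/m; ΣN' = 194.1 kN/m; ΣW sinα = 80.4 kN/m
Resisting = 185.3 + 194.1·tan34.3° = 185.3 + 132.4 = 317.7 kN/m
FS = 317.7 / 80.4 = 3.953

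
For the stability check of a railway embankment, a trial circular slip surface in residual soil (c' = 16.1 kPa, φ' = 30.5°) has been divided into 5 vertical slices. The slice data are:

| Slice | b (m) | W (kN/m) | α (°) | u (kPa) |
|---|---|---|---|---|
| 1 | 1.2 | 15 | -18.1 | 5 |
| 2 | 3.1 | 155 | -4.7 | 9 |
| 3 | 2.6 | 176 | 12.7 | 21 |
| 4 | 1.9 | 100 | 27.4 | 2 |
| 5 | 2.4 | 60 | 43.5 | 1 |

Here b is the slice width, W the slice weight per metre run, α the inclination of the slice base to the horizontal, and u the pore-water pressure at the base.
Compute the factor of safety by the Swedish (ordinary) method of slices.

Ordinary method of slices: FS = Σ[c'·Δl_i + (W_i cosα_i − u_i·Δl_i)·tanφ'] / Σ W_i sinα_i, with Δl_i = b_i / cosα_i.
Slice 1: Δl = 1.2/cos(-18.1°) = 1.262 m; N'_1 = 15·cos(-18.1°) − 5·1.262 = 7.9; c'Δl = 20.33; W sinα = -4.7
Slice 2: Δl = 3.1/cos(-4.7°) = 3.110 m; N'_2 = 155·cos(-4.7°) − 9·3.110 = 126.5; c'Δl = 50.08; W sinα = -12.7
Slice 3: Δl = 2.6/cos12.7° = 2.665 m; N'_3 = 176·cos12.7° − 21·2.665 = 115.7; c'Δl = 42.91; W sinα = 38.7
Slice 4: Δl = 1.9/cos27.4° = 2.140 m; N'_4 = 100·cos27.4° − 2·2.140 = 84.5; c'Δl = 34.46; W sinα = 46.0
Slice 5: Δl = 2.4/cos43.5° = 3.309 m; N'_5 = 60·cos43.5° − 1·3.309 = 40.2; c'Δl = 53.27; W sinα = 41.3
Σc'Δl = 201.0 kN/m; ΣN' = 374.9 kN/m; ΣW sinα = 108.7 kN/m
Resisting = 201.0 + 374.9·tan30.5° = 201.0 + 220.8 = 421.9 kN/m
FS = 421.9 / 108.7 = 3.883

FS = 3.88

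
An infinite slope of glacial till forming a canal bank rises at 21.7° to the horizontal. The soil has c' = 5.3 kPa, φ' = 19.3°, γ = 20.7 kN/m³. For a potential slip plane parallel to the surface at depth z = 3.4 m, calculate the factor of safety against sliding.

FS = 1.10

For an infinite slope with a slip plane parallel to the surface (no pore pressure): FS = [c' + γz cos²β tanφ'] / [γz sinβ cosβ].
γz = 20.7·3.4 = 70.38 kN/m²
Numerator = 5.3 + 70.38·cos²21.7°·tan19.3° = 5.3 + 70.38·0.8633·0.3502 = 26.577 kPa
Denominator = 70.38·sin21.7°·cos21.7° = 70.38·0.3697·0.9291 = 24.179 kPa
FS = 26.577 / 24.179 = 1.099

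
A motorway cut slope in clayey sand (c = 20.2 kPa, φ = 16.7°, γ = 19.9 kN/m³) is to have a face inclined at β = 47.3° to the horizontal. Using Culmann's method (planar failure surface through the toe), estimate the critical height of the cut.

Culmann's analysis gives the critical failure plane at α_cr = (β + φ)/2 = (47.3 + 16.7)/2 = 32.0°, and the critical height
H_c = (4c/γ) · sinβ cosφ / [1 − cos(β − φ)]
    = (4·20.2/19.9) · sin47.3°·cos16.7° / [1 − cos(30.6°)]
    = 4.060 · 0.7349·0.9578 / [1 − 0.8607]
    = 4.060 · 0.7039 / 0.1393
    = 20.52 m

H_c = 20.52 m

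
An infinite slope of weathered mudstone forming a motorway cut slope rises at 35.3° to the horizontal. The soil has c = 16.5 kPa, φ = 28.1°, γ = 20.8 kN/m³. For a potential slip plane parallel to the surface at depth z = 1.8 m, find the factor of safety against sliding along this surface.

FS = 1.69

For an infinite slope with a slip plane parallel to the surface (no pore pressure): FS = [c + γz cos²β tanφ] / [γz sinβ cosβ].
γz = 20.8·1.8 = 37.44 kN/m²
Numerator = 16.5 + 37.44·cos²35.3°·tan28.1° = 16.5 + 37.44·0.6661·0.5340 = 29.816 kPa
Denominator = 37.44·sin35.3°·cos35.3° = 37.44·0.5779·0.8161 = 17.657 kPa
FS = 29.816 / 17.657 = 1.689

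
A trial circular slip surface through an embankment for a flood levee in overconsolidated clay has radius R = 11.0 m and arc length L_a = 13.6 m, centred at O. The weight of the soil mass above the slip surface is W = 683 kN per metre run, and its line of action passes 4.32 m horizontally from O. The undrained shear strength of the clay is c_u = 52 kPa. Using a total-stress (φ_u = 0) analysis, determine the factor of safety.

FS = 2.64

Taking moments about the centre O, the resisting moment is provided by the undrained shear strength acting along the arc:
M_R = c_u·L_a·R = 52·13.60·11.0 = 7779.2 kN·m/m
M_D = W·d = 683·4.32 = 2950.6 kN·m/m
FS = M_R / M_D = 7779.2 / 2950.6 = 2.637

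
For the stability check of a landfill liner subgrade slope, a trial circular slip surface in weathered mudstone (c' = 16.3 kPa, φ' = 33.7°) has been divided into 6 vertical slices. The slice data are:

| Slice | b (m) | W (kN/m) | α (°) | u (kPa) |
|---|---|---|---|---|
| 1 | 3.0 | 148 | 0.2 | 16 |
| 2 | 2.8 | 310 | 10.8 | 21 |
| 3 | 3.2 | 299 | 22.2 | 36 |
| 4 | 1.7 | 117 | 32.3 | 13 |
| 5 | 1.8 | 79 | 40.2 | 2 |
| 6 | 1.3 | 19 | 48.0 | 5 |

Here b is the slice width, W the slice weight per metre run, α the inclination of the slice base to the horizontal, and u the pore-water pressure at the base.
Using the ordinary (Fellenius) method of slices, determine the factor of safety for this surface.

Ordinary method of slices: FS = Σ[c'·Δl_i + (W_i cosα_i − u_i·Δl_i)·tanφ'] / Σ W_i sinα_i, with Δl_i = b_i / cosα_i.
Slice 1: Δl = 3.0/cos0.2° = 3.000 m; N'_1 = 148·cos0.2° − 16·3.000 = 100.0; c'Δl = 48.90; W sinα = 0.5
Slice 2: Δl = 2.8/cos10.8° = 2.850 m; N'_2 = 310·cos10.8° − 21·2.850 = 244.6; c'Δl = 46.46; W sinα = 58.1
Slice 3: Δl = 3.2/cos22.2° = 3.456 m; N'_3 = 299·cos22.2° − 36·3.456 = 152.4; c'Δl = 56.34; W sinα = 113.0
Slice 4: Δl = 1.7/cos32.3° = 2.011 m; N'_4 = 117·cos32.3° − 13·2.011 = 72.7; c'Δl = 32.78; W sinα = 62.5
Slice 5: Δl = 1.8/cos40.2° = 2.357 m; N'_5 = 79·cos40.2° − 2·2.357 = 55.6; c'Δl = 38.41; W sinα = 51.0
Slice 6: Δl = 1.3/cos48.0° = 1.943 m; N'_6 = 19·cos48.0° − 5·1.943 = 3.0; c'Δl = 31.67; W sinα = 14.1
Σc'Δl = 254.6 kN/m; ΣN' = 628.4 kN/m; ΣW sinα = 299.2 kN/m
Resisting = 254.6 + 628.4·tan33.7° = 254.6 + 419.1 = 673.7 kN/m
FS = 673.7 / 299.2 = 2.252

FS = 2.25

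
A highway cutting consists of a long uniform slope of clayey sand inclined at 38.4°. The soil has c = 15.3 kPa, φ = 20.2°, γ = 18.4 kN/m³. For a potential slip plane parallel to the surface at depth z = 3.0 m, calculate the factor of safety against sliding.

FS = 1.03

For an infinite slope with a slip plane parallel to the surface (no pore pressure): FS = [c + γz cos²β tanφ] / [γz sinβ cosβ].
γz = 18.4·3.0 = 55.20 kN/m²
Numerator = 15.3 + 55.20·cos²38.4°·tan20.2° = 15.3 + 55.20·0.6142·0.3679 = 27.774 kPa
Denominator = 55.20·sin38.4°·cos38.4° = 55.20·0.6211·0.7837 = 26.871 kPa
FS = 27.774 / 26.871 = 1.034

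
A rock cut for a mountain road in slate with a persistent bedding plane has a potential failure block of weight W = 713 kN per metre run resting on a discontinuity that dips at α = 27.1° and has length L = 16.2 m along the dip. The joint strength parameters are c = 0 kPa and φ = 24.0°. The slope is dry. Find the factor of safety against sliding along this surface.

FS = 0.87

Resolving the block weight along and normal to the plane and applying the Mohr–Coulomb strength on the joint:
N' = W cosα = 713·cos27.1° = 634.7 kN/m
Driving force T = W sinα = 713·sin27.1° = 324.8 kN/m
Resisting force R = c·L + N'·tanφ = 0·16.2 + 634.7·tan24.0° = 0.0 + 282.6 = 282.6 kN/m
FS = R / T = 282.6 / 324.8 = 0.870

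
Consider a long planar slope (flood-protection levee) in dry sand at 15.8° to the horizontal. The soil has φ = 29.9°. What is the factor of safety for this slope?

For a dry cohesionless infinite slope the factor of safety is FS = tanφ / tanβ.
FS = tan29.9° / tan15.8° = 0.5750 / 0.2830 = 2.032

FS = 2.03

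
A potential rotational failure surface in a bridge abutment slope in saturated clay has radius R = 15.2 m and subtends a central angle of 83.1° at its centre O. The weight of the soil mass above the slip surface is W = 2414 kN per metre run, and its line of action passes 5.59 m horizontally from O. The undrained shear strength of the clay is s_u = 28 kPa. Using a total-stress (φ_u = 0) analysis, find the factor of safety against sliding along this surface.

Taking moments about the centre O, the resisting moment is provided by the undrained shear strength acting along the arc:
Arc length L_a = R·θ = 15.2·(83.1°·π/180) = 15.2·1.4504 = 22.05 m
M_R = s_u·L_a·R = 28·22.05·15.2 = 9382.6 kN·m/m
M_D = W·d = 2414·5.59 = 13494.3 kN·m/m
FS = M_R / M_D = 9382.6 / 13494.3 = 0.695

FS = 0.70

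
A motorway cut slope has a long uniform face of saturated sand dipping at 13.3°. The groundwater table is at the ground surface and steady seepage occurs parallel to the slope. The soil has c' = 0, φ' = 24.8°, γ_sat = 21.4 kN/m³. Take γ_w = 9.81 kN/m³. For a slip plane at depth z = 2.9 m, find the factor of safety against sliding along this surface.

FS = 1.06

With seepage parallel to the slope and the water table at the surface, the effective normal stress on the slip plane uses the buoyant unit weight γ' = γ_sat − γ_w while the driving shear stress uses γ_sat:
FS = [c' + γ' z cos²β tanφ'] / [γ_sat z sinβ cosβ]
(For c' = 0 this reduces to FS = (γ'/γ_sat)·tanφ'/tanβ.)
γ' = 21.4 − 9.81 = 11.59 kN/m³
Numerator = 0.0 + 11.59·2.9·cos²13.3°·tan24.8° = 0.0 + 11.59·2.9·0.9471·0.4621 = 14.709 kPa
Denominator = 21.4·2.9·sin13.3°·cos13.3° = 21.4·2.9·0.2300·0.9732 = 13.894 kPa
FS = 14.709 / 13.894 = 1.059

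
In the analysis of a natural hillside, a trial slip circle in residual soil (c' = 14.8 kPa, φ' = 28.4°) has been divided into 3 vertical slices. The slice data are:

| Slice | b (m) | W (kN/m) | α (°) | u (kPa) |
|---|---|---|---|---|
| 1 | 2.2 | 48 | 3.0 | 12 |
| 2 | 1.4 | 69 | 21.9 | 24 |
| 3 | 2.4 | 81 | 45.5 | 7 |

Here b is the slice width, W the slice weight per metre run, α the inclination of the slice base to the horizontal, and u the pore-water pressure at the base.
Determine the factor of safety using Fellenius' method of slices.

FS = 1.74

Ordinary method of slices: FS = Σ[c'·Δl_i + (W_i cosα_i − u_i·Δl_i)·tanφ'] / Σ W_i sinα_i, with Δl_i = b_i / cosα_i.
Slice 1: Δl = 2.2/cos3.0° = 2.203 m; N'_1 = 48·cos3.0° − 12·2.203 = 21.5; c'Δl = 32.60; W sinα = 2.5
Slice 2: Δl = 1.4/cos21.9° = 1.509 m; N'_2 = 69·cos21.9° − 24·1.509 = 27.8; c'Δl = 22.33; W sinα = 25.7
Slice 3: Δl = 2.4/cos45.5° = 3.424 m; N'_3 = 81·cos45.5° − 7·3.424 = 32.8; c'Δl = 50.68; W sinα = 57.8
Σc'Δl = 105.6 kN/m; ΣN' = 82.1 kN/m; ΣW sinα = 86.0 kN/m
Resisting = 105.6 + 82.1·tan28.4° = 105.6 + 44.4 = 150.0 kN/m
FS = 150.0 / 86.0 = 1.744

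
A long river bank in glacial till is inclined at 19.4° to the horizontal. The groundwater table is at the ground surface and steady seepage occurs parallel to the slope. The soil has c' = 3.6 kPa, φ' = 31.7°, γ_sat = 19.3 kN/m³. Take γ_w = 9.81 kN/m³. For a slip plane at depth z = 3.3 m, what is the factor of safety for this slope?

With seepage parallel to the slope and the water table at the surface, the effective normal stress on the slip plane uses the buoyant unit weight γ' = γ_sat − γ_w while the driving shear stress uses γ_sat:
FS = [c' + γ' z cos²β tanφ'] / [γ_sat z sinβ cosβ]
γ' = 19.3 − 9.81 = 9.49 kN/m³
Numerator = 3.6 + 9.49·3.3·cos²19.4°·tan31.7° = 3.6 + 9.49·3.3·0.8897·0.6176 = 20.808 kPa
Denominator = 19.3·3.3·sin19.4°·cos19.4° = 19.3·3.3·0.3322·0.9432 = 19.954 kPa
FS = 20.808 / 19.954 = 1.043

FS = 1.04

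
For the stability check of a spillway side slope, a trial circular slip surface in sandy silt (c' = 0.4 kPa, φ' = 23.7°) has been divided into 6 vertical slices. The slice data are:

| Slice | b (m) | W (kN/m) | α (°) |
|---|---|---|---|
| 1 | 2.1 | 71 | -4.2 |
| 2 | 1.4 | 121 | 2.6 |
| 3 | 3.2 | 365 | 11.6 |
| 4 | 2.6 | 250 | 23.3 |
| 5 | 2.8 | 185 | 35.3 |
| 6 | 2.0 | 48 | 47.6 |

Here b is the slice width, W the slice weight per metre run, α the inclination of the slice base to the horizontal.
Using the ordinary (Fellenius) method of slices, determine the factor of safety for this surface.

Ordinary method of slices: FS = Σ[c'·Δl_i + (W_i cosα_i)·tanφ'] / Σ W_i sinα_i, with Δl_i = b_i / cosα_i.
Slice 1: Δl = 2.1/cos(-4.2°) = 2.106 m; N'_1 = 71·cos(-4.2°) = 70.8; c'Δl = 0.84; W sinα = -5.2
Slice 2: Δl = 1.4/cos2.6° = 1.401 m; N'_2 = 121·cos2.6° = 120.9; c'Δl = 0.56; W sinα = 5.5
Slice 3: Δl = 3.2/cos11.6° = 3.267 m; N'_3 = 365·cos11.6° = 357.5; c'Δl = 1.31; W sinα = 73.4
Slice 4: Δl = 2.6/cos23.3° = 2.831 m; N'_4 = 250·cos23.3° = 229.6; c'Δl = 1.13; W sinα = 98.9
Slice 5: Δl = 2.8/cos35.3° = 3.431 m; N'_5 = 185·cos35.3° = 151.0; c'Δl = 1.37; W sinα = 106.9
Slice 6: Δl = 2.0/cos47.6° = 2.966 m; N'_6 = 48·cos47.6° = 32.4; c'Δl = 1.19; W sinα = 35.4
Σc'Δl = 6.4 kN/m; ΣN' = 962.2 kN/m; ΣW sinα = 314.9 kN/m
Resisting = 6.4 + 962.2·tan23.7° = 6.4 + 422.4 = 428.8 kN/m
FS = 428.8 / 314.9 = 1.362

FS = 1.36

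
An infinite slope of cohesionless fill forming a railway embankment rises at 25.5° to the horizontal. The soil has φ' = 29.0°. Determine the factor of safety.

For a dry cohesionless infinite slope the factor of safety is FS = tanφ' / tanβ.
FS = tan29.0° / tan25.5° = 0.5543 / 0.4770 = 1.162

FS = 1.16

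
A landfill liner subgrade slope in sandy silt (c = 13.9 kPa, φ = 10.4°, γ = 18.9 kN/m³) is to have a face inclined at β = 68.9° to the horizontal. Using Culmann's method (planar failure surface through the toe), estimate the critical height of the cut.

Culmann's analysis gives the critical failure plane at α_cr = (β + φ)/2 = (68.9 + 10.4)/2 = 39.7°, and the critical height
H_c = (4c/γ) · sinβ cosφ / [1 − cos(β − φ)]
    = (4·13.9/18.9) · sin68.9°·cos10.4° / [1 − cos(58.5°)]
    = 2.942 · 0.9330·0.9836 / [1 − 0.5225]
    = 2.942 · 0.9176 / 0.4775
    = 5.65 m

H_c = 5.65 m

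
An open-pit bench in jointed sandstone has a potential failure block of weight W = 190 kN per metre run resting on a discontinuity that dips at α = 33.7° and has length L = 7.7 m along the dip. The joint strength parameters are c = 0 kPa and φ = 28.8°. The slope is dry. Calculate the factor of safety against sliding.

FS = 0.82

Resolving the block weight along and normal to the plane and applying the Mohr–Coulomb strength on the joint:
N' = W cosα = 190·cos33.7° = 158.1 kN/m
Driving force T = W sinα = 190·sin33.7° = 105.4 kN/m
Resisting force R = c·L + N'·tanφ = 0·7.7 + 158.1·tan28.8° = 0.0 + 86.9 = 86.9 kN/m
FS = R / T = 86.9 / 105.4 = 0.824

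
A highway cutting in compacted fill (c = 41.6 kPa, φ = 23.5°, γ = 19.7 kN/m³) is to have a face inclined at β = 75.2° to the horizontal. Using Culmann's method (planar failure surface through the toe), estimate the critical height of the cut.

Culmann's analysis gives the critical failure plane at α_cr = (β + φ)/2 = (75.2 + 23.5)/2 = 49.4°, and the critical height
H_c = (4c/γ) · sinβ cosφ / [1 − cos(β − φ)]
    = (4·41.6/19.7) · sin75.2°·cos23.5° / [1 − cos(51.7°)]
    = 8.447 · 0.9668·0.9171 / [1 − 0.6198]
    = 8.447 · 0.8866 / 0.3802
    = 19.70 m

H_c = 19.70 m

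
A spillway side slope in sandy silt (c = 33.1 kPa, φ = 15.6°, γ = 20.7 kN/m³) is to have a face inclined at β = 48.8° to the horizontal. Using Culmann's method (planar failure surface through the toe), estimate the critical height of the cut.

Culmann's analysis gives the critical failure plane at α_cr = (β + φ)/2 = (48.8 + 15.6)/2 = 32.2°, and the critical height
H_c = (4c/γ) · sinβ cosφ / [1 − cos(β − φ)]
    = (4·33.1/20.7) · sin48.8°·cos15.6° / [1 − cos(33.2°)]
    = 6.396 · 0.7524·0.9632 / [1 − 0.8368]
    = 6.396 · 0.7247 / 0.1632
    = 28.40 m

H_c = 28.40 m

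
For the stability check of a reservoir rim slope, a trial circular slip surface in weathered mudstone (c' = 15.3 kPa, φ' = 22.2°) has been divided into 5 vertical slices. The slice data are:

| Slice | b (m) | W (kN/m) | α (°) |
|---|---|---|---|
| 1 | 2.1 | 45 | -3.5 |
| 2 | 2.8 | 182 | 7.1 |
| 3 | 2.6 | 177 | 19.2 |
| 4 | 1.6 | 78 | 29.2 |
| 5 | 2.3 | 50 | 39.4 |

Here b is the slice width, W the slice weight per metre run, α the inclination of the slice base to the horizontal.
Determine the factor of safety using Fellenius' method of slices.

FS = 2.67

Ordinary method of slices: FS = Σ[c'·Δl_i + (W_i cosα_i)·tanφ'] / Σ W_i sinα_i, with Δl_i = b_i / cosα_i.
Slice 1: Δl = 2.1/cos(-3.5°) = 2.104 m; N'_1 = 45·cos(-3.5°) = 44.9; c'Δl = 32.19; W sinα = -2.7
Slice 2: Δl = 2.8/cos7.1° = 2.822 m; N'_2 = 182·cos7.1° = 180.6; c'Δl = 43.17; W sinα = 22.5
Slice 3: Δl = 2.6/cos19.2° = 2.753 m; N'_3 = 177·cos19.2° = 167.2; c'Δl = 42.12; W sinα = 58.2
Slice 4: Δl = 1.6/cos29.2° = 1.833 m; N'_4 = 78·cos29.2° = 68.1; c'Δl = 28.04; W sinα = 38.1
Slice 5: Δl = 2.3/cos39.4° = 2.976 m; N'_5 = 50·cos39.4° = 38.6; c'Δl = 45.54; W sinα = 31.7
Σc'Δl = 191.1 kN/m; ΣN' = 499.4 kN/m; ΣW sinα = 147.7 kN/m
Resisting = 191.1 + 499.4·tan22.2° = 191.1 + 203.8 = 394.9 kN/m
FS = 394.9 / 147.7 = 2.673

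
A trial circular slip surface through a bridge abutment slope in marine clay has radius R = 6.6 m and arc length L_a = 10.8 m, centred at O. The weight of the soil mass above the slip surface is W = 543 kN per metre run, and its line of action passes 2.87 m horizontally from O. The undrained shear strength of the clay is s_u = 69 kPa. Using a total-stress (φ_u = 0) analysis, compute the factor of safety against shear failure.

Taking moments about the centre O, the resisting moment is provided by the undrained shear strength acting along the arc:
M_R = s_u·L_a·R = 69·10.80·6.6 = 4918.3 kN·m/m
M_D = W·d = 543·2.87 = 1558.4 kN·m/m
FS = M_R / M_D = 4918.3 / 1558.4 = 3.156

FS = 3.16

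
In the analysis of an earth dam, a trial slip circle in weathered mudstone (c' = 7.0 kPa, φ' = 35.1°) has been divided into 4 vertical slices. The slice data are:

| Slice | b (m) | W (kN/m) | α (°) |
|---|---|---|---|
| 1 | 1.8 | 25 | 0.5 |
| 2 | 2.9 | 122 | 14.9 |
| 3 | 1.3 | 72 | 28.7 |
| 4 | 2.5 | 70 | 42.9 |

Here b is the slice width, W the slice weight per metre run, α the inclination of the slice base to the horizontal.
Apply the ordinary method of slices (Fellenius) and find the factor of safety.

FS = 2.19

Ordinary method of slices: FS = Σ[c'·Δl_i + (W_i cosα_i)·tanφ'] / Σ W_i sinα_i, with Δl_i = b_i / cosα_i.
Slice 1: Δl = 1.8/cos0.5° = 1.800 m; N'_1 = 25·cos0.5° = 25.0; c'Δl = 12.60; W sinα = 0.2
Slice 2: Δl = 2.9/cos14.9° = 3.001 m; N'_2 = 122·cos14.9° = 117.9; c'Δl = 21.01; W sinα = 31.4
Slice 3: Δl = 1.3/cos28.7° = 1.482 m; N'_3 = 72·cos28.7° = 63.2; c'Δl = 10.37; W sinα = 34.6
Slice 4: Δl = 2.5/cos42.9° = 3.413 m; N'_4 = 70·cos42.9° = 51.3; c'Δl = 23.89; W sinα = 47.7
Σc'Δl = 67.9 kN/m; ΣN' = 257.3 kN/m; ΣW sinα = 113.8 kN/m
Resisting = 67.9 + 257.3·tan35.1° = 67.9 + 180.9 = 248.7 kN/m
FS = 248.7 / 113.8 = 2.185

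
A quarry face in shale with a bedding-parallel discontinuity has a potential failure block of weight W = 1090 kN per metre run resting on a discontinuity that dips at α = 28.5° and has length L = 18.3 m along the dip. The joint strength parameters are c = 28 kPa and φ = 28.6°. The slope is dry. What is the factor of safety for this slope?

Resolving the block weight along and normal to the plane and applying the Mohr–Coulomb strength on the joint:
N' = W cosα = 1090·cos28.5° = 957.9 kN/m
Driving force T = W sinα = 1090·sin28.5° = 520.1 kN/m
Resisting force R = c·L + N'·tanφ = 28·18.3 + 957.9·tan28.6° = 512.4 + 522.3 = 1034.7 kN/m
FS = R / T = 1034.7 / 520.1 = 1.989

FS = 1.99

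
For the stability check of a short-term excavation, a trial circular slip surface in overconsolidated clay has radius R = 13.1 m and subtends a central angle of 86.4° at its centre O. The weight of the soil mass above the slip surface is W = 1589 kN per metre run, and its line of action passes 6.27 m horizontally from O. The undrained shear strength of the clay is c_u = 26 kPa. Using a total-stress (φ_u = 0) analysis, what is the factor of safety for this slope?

FS = 0.68

Taking moments about the centre O, the resisting moment is provided by the undrained shear strength acting along the arc:
Arc length L_a = R·θ = 13.1·(86.4°·π/180) = 13.1·1.5080 = 19.75 m
M_R = c_u·L_a·R = 26·19.75·13.1 = 6728.3 kN·m/m
M_D = W·d = 1589·6.27 = 9963.0 kN·m/m
FS = M_R / M_D = 6728.3 / 9963.0 = 0.675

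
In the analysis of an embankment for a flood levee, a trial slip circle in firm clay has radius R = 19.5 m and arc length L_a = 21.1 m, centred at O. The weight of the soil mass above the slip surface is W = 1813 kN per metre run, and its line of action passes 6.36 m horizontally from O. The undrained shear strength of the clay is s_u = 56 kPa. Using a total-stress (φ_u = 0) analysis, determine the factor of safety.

Taking moments about the centre O, the resisting moment is provided by the undrained shear strength acting along the arc:
M_R = s_u·L_a·R = 56·21.10·19.5 = 23041.2 kN·m/m
M_D = W·d = 1813·6.36 = 11530.7 kN·m/m
FS = M_R / M_D = 23041.2 / 11530.7 = 1.998

FS = 2.00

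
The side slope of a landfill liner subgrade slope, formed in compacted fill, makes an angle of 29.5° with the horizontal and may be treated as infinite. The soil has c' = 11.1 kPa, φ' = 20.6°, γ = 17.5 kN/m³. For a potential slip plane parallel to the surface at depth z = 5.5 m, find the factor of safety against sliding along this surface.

For an infinite slope with a slip plane parallel to the surface (no pore pressure): FS = [c' + γz cos²β tanφ'] / [γz sinβ cosβ].
γz = 17.5·5.5 = 96.25 kN/m²
Numerator = 11.1 + 96.25·cos²29.5°·tan20.6° = 11.1 + 96.25·0.7575·0.3759 = 38.506 kPa
Denominator = 96.25·sin29.5°·cos29.5° = 96.25·0.4924·0.8704 = 41.251 kPa
FS = 38.506 / 41.251 = 0.933

FS = 0.93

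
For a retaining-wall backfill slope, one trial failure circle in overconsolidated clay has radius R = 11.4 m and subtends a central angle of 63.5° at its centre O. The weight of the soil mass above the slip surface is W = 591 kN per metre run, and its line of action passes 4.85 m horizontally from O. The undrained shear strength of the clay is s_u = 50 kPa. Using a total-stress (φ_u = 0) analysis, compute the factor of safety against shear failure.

FS = 2.51

Taking moments about the centre O, the resisting moment is provided by the undrained shear strength acting along the arc:
Arc length L_a = R·θ = 11.4·(63.5°·π/180) = 11.4·1.1083 = 12.63 m
M_R = s_u·L_a·R = 50·12.63·11.4 = 7201.6 kN·m/m
M_D = W·d = 591·4.85 = 2866.3 kN·m/m
FS = M_R / M_D = 7201.6 / 2866.3 = 2.512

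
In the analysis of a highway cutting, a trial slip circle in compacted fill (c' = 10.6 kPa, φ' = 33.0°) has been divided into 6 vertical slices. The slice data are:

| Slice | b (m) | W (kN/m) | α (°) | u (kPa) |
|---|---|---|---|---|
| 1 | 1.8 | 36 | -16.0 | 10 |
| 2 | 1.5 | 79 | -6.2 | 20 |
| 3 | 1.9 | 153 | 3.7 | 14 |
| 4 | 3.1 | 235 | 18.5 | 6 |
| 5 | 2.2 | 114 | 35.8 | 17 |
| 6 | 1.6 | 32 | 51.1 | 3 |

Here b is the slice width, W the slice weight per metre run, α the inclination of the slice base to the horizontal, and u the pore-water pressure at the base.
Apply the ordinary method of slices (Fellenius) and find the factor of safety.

FS = 2.79

Ordinary method of slices: FS = Σ[c'·Δl_i + (W_i cosα_i − u_i·Δl_i)·tanφ'] / Σ W_i sinα_i, with Δl_i = b_i / cosα_i.
Slice 1: Δl = 1.8/cos(-16.0°) = 1.873 m; N'_1 = 36·cos(-16.0°) − 10·1.873 = 15.9; c'Δl = 19.85; W sinα = -9.9
Slice 2: Δl = 1.5/cos(-6.2°) = 1.509 m; N'_2 = 79·cos(-6.2°) − 20·1.509 = 48.4; c'Δl = 15.99; W sinα = -8.5
Slice 3: Δl = 1.9/cos3.7° = 1.904 m; N'_3 = 153·cos3.7° − 14·1.904 = 126.0; c'Δl = 20.18; W sinα = 9.9
Slice 4: Δl = 3.1/cos18.5° = 3.269 m; N'_4 = 235·cos18.5° − 6·3.269 = 203.2; c'Δl = 34.65; W sinα = 74.6
Slice 5: Δl = 2.2/cos35.8° = 2.712 m; N'_5 = 114·cos35.8° − 17·2.712 = 46.3; c'Δl = 28.75; W sinα = 66.7
Slice 6: Δl = 1.6/cos51.1° = 2.548 m; N'_6 = 32·cos51.1° − 3·2.548 = 12.5; c'Δl = 27.01; W sinα = 24.9
Σc'Δl = 146.4 kN/m; ΣN' = 452.3 kN/m; ΣW sinα = 157.6 kN/m
Resisting = 146.4 + 452.3·tan33.0° = 146.4 + 293.7 = 440.2 kN/m
FS = 440.2 / 157.6 = 2.793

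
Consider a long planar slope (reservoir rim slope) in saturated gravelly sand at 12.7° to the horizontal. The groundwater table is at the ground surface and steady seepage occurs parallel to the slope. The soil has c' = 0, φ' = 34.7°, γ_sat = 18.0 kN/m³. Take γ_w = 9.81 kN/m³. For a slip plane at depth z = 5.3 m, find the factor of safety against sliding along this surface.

With seepage parallel to the slope and the water table at the surface, the effective normal stress on the slip plane uses the buoyant unit weight γ' = γ_sat − γ_w while the driving shear stress uses γ_sat:
FS = [c' + γ' z cos²β tanφ'] / [γ_sat z sinβ cosβ]
(For c' = 0 this reduces to FS = (γ'/γ_sat)·tanφ'/tanβ.)
γ' = 18.0 − 9.81 = 8.19 kN/m³
Numerator = 0.0 + 8.19·5.3·cos²12.7°·tan34.7° = 0.0 + 8.19·5.3·0.9517·0.6924 = 28.604 kPa
Denominator = 18.0·5.3·sin12.7°·cos12.7° = 18.0·5.3·0.2198·0.9755 = 20.460 kPa
FS = 28.604 / 20.460 = 1.398

FS = 1.40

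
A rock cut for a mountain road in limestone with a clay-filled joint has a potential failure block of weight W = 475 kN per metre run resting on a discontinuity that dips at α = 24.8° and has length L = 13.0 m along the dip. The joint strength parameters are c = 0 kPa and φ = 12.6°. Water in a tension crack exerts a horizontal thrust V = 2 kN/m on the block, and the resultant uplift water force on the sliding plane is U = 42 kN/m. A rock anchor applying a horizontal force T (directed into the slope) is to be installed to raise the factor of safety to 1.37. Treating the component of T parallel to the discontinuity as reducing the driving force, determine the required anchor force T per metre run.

Resolving forces along and normal to the sliding plane, with the horizontal anchor force T adding T·sinα to the effective normal force and T·cosα acting up the plane against the driving force:
FS = [cL + (W cosα − U − V sinα + T sinα) tanφ] / [W sinα + V cosα − T cosα]
Without the anchor: N' = 388.4 kN/m, driving T_d = 201.1 kN/m, resisting R = 0·13.0 + 388.4·tan12.6° = 86.8 kN/m, FS = 0.43.
Setting FS = 1.37 and solving for T:
1.37·(201.1 − T cos24.8°) = 86.8 + T sin24.8°·tan12.6°
T·(sin24.8°·tan12.6° + 1.37·cos24.8°) = 1.37·201.1 − 86.8
T·(0.4195·0.2235 + 1.37·0.9078) = 275.4 − 86.8 = 188.6
T·1.3374 = 188.6
T = 141.0 kN/m

T = 141 kN/m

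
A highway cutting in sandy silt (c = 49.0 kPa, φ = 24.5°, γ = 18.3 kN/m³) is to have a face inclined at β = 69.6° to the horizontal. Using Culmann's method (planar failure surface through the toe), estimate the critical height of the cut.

Culmann's analysis gives the critical failure plane at α_cr = (β + φ)/2 = (69.6 + 24.5)/2 = 47.0°, and the critical height
H_c = (4c/γ) · sinβ cosφ / [1 − cos(β − φ)]
    = (4·49.0/18.3) · sin69.6°·cos24.5° / [1 − cos(45.1°)]
    = 10.710 · 0.9373·0.9100 / [1 − 0.7059]
    = 10.710 · 0.8529 / 0.2941
    = 31.06 m

H_c = 31.06 m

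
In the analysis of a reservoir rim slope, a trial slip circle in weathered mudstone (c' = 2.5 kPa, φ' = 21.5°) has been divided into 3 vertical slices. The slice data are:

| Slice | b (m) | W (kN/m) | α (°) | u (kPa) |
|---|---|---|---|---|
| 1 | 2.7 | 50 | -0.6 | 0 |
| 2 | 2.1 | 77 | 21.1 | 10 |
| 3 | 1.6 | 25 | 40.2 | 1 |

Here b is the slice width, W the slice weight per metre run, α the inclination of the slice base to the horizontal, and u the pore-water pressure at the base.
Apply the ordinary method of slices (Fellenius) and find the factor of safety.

Ordinary method of slices: FS = Σ[c'·Δl_i + (W_i cosα_i − u_i·Δl_i)·tanφ'] / Σ W_i sinα_i, with Δl_i = b_i / cosα_i.
Slice 1: Δl = 2.7/cos(-0.6°) = 2.700 m; N'_1 = 50·cos(-0.6°) − 0·2.700 = 50.0; c'Δl = 6.75; W sinα = -0.5
Slice 2: Δl = 2.1/cos21.1° = 2.251 m; N'_2 = 77·cos21.1° − 10·2.251 = 49.3; c'Δl = 5.63; W sinα = 27.7
Slice 3: Δl = 1.6/cos40.2° = 2.095 m; N'_3 = 25·cos40.2° − 1·2.095 = 17.0; c'Δl = 5.24; W sinα = 16.1
Σc'Δl = 17.6 kN/m; ΣN' = 116.3 kN/m; ΣW sinα = 43.3 kN/m
Resisting = 17.6 + 116.3·tan21.5° = 17.6 + 45.8 = 63.4 kN/m
FS = 63.4 / 43.3 = 1.464

FS = 1.46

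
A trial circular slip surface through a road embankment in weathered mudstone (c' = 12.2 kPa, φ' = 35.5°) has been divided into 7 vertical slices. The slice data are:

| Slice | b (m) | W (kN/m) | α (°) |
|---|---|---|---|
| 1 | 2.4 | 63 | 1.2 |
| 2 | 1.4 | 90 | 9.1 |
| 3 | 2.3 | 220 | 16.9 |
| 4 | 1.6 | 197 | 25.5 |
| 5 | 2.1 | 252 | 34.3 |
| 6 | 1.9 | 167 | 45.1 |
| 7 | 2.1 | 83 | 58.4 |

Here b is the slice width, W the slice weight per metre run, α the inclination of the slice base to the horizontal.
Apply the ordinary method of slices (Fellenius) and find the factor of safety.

Ordinary method of slices: FS = Σ[c'·Δl_i + (W_i cosα_i)·tanφ'] / Σ W_i sinα_i, with Δl_i = b_i / cosα_i.
Slice 1: Δl = 2.4/cos1.2° = 2.401 m; N'_1 = 63·cos1.2° = 63.0; c'Δl = 29.29; W sinα = 1.3
Slice 2: Δl = 1.4/cos9.1° = 1.418 m; N'_2 = 90·cos9.1° = 88.9; c'Δl = 17.30; W sinα = 14.2
Slice 3: Δl = 2.3/cos16.9° = 2.404 m; N'_3 = 220·cos16.9° = 210.5; c'Δl = 29.33; W sinα = 64.0
Slice 4: Δl = 1.6/cos25.5° = 1.773 m; N'_4 = 197·cos25.5° = 177.8; c'Δl = 21.63; W sinα = 84.8
Slice 5: Δl = 2.1/cos34.3° = 2.542 m; N'_5 = 252·cos34.3° = 208.2; c'Δl = 31.01; W sinα = 142.0
Slice 6: Δl = 1.9/cos45.1° = 2.692 m; N'_6 = 167·cos45.1° = 117.9; c'Δl = 32.84; W sinα = 118.3
Slice 7: Δl = 2.1/cos58.4° = 4.008 m; N'_7 = 83·cos58.4° = 43.5; c'Δl = 48.89; W sinα = 70.7
Σc'Δl = 210.3 kN/m; ΣN' = 909.7 kN/m; ΣW sinα = 495.3 kN/m
Resisting = 210.3 + 909.7·tan35.5° = 210.3 + 648.9 = 859.2 kN/m
FS = 859.2 / 495.3 = 1.735

FS = 1.73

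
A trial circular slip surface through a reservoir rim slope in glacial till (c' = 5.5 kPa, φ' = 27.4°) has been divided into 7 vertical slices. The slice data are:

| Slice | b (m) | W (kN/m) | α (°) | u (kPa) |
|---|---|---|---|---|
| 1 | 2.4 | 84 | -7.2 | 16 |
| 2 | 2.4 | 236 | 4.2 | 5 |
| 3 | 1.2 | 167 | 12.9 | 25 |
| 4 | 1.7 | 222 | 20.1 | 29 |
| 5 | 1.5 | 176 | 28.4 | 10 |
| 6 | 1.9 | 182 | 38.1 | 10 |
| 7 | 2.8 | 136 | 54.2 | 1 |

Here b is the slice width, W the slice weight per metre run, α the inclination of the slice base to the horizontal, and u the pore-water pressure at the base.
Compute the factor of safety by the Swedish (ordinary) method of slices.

FS = 1.29

Ordinary method of slices: FS = Σ[c'·Δl_i + (W_i cosα_i − u_i·Δl_i)·tanφ'] / Σ W_i sinα_i, with Δl_i = b_i / cosα_i.
Slice 1: Δl = 2.4/cos(-7.2°) = 2.419 m; N'_1 = 84·cos(-7.2°) − 16·2.419 = 44.6; c'Δl = 13.30; W sinα = -10.5
Slice 2: Δl = 2.4/cos4.2° = 2.406 m; N'_2 = 236·cos4.2° − 5·2.406 = 223.3; c'Δl = 13.24; W sinα = 17.3
Slice 3: Δl = 1.2/cos12.9° = 1.231 m; N'_3 = 167·cos12.9° − 25·1.231 = 132.0; c'Δl = 6.77; W sinα = 37.3
Slice 4: Δl = 1.7/cos20.1° = 1.810 m; N'_4 = 222·cos20.1° − 29·1.810 = 156.0; c'Δl = 9.96; W sinα = 76.3
Slice 5: Δl = 1.5/cos28.4° = 1.705 m; N'_5 = 176·cos28.4° − 10·1.705 = 137.8; c'Δl = 9.38; W sinα = 83.7
Slice 6: Δl = 1.9/cos38.1° = 2.414 m; N'_6 = 182·cos38.1° − 10·2.414 = 119.1; c'Δl = 13.28; W sinα = 112.3
Slice 7: Δl = 2.8/cos54.2° = 4.787 m; N'_7 = 136·cos54.2° − 1·4.787 = 74.8; c'Δl = 26.33; W sinα = 110.3
Σc'Δl = 92.3 kN/m; ΣN' = 887.6 kN/m; ΣW sinα = 426.6 kN/m
Resisting = 92.3 + 887.6·tan27.4° = 92.3 + 460.1 = 552.3 kN/m
FS = 552.3 / 426.6 = 1.295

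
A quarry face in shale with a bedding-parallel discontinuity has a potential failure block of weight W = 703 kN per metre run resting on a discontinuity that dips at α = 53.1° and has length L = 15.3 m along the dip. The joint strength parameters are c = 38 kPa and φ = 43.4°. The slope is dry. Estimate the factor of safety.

Resolving the block weight along and normal to the plane and applying the Mohr–Coulomb strength on the joint:
N' = W cosα = 703·cos53.1° = 422.1 kN/m
Driving force T = W sinα = 703·sin53.1° = 562.2 kN/m
Resisting force R = c·L + N'·tanφ = 38·15.3 + 422.1·tan43.4° = 581.4 + 399.2 = 980.6 kN/m
FS = R / T = 980.6 / 562.2 = 1.744

FS = 1.74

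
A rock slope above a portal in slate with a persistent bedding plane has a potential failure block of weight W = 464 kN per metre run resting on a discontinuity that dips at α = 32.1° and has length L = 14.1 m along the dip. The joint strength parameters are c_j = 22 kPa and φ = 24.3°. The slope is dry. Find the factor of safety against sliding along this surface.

Resolving the block weight along and normal to the plane and applying the Mohr–Coulomb strength on the joint:
N' = W cosα = 464·cos32.1° = 393.1 kN/m
Driving force T = W sinα = 464·sin32.1° = 246.6 kN/m
Resisting force R = c_j·L + N'·tanφ = 22·14.1 + 393.1·tan24.3° = 310.2 + 177.5 = 487.7 kN/m
FS = R / T = 487.7 / 246.6 = 1.978

FS = 1.98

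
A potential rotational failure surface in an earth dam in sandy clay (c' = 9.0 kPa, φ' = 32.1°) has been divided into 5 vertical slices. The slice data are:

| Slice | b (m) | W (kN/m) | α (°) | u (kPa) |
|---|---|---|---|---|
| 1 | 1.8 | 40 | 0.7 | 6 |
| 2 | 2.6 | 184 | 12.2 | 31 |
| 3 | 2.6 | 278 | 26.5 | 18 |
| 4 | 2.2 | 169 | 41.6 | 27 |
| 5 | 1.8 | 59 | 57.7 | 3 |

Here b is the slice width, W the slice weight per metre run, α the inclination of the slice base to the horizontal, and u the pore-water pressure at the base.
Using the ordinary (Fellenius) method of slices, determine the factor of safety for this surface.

Ordinary method of slices: FS = Σ[c'·Δl_i + (W_i cosα_i − u_i·Δl_i)·tanφ'] / Σ W_i sinα_i, with Δl_i = b_i / cosα_i.
Slice 1: Δl = 1.8/cos0.7° = 1.800 m; N'_1 = 40·cos0.7° − 6·1.800 = 29.2; c'Δl = 16.20; W sinα = 0.5
Slice 2: Δl = 2.6/cos12.2° = 2.660 m; N'_2 = 184·cos12.2° − 31·2.660 = 97.4; c'Δl = 23.94; W sinα = 38.9
Slice 3: Δl = 2.6/cos26.5° = 2.905 m; N'_3 = 278·cos26.5° − 18·2.905 = 196.5; c'Δl = 26.15; W sinα = 124.0
Slice 4: Δl = 2.2/cos41.6° = 2.942 m; N'_4 = 169·cos41.6° − 27·2.942 = 46.9; c'Δl = 26.48; W sinα = 112.2
Slice 5: Δl = 1.8/cos57.7° = 3.369 m; N'_5 = 59·cos57.7° − 3·3.369 = 21.4; c'Δl = 30.32; W sinα = 49.9
Σc'Δl = 123.1 kN/m; ΣN' = 391.4 kN/m; ΣW sinα = 325.5 kN/m
Resisting = 123.1 + 391.4·tan32.1° = 123.1 + 245.6 = 368.6 kN/m
FS = 368.6 / 325.5 = 1.133

FS = 1.13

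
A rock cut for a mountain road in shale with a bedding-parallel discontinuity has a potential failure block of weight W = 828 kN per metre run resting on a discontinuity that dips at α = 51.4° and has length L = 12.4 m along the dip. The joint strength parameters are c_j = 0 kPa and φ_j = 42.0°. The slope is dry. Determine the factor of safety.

Resolving the block weight along and normal to the plane and applying the Mohr–Coulomb strength on the joint:
N' = W cosα = 828·cos51.4° = 516.6 kN/m
Driving force T = W sinα = 828·sin51.4° = 647.1 kN/m
Resisting force R = c_j·L + N'·tanφ_j = 0·12.4 + 516.6·tan42.0° = 0.0 + 465.1 = 465.1 kN/m
FS = R / T = 465.1 / 647.1 = 0.719

FS = 0.72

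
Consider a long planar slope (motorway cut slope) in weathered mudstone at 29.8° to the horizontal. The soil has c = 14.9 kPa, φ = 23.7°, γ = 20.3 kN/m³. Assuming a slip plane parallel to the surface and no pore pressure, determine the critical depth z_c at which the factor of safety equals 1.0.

z_c = 7.29 m

Setting FS = 1.00 in FS = [c + γz cos²β tanφ] / [γz sinβ cosβ] and solving for z:
z = c / [γ cosβ (FS·sinβ − cosβ·tanφ)]
  = 14.9 / [20.3·cos29.8°·(1.00·sin29.8° − cos29.8°·tan23.7°)]
  = 14.9 / [20.3·0.8678·(1.00·0.4970 − 0.8678·0.4390)]
  = 14.9 / 2.0443 = 7.288 m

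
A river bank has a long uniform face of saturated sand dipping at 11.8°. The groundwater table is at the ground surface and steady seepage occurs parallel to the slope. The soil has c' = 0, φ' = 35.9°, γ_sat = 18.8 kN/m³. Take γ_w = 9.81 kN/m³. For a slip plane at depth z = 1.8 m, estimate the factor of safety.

With seepage parallel to the slope and the water table at the surface, the effective normal stress on the slip plane uses the buoyant unit weight γ' = γ_sat − γ_w while the driving shear stress uses γ_sat:
FS = [c' + γ' z cos²β tanφ'] / [γ_sat z sinβ cosβ]
(For c' = 0 this reduces to FS = (γ'/γ_sat)·tanφ'/tanβ.)
γ' = 18.8 − 9.81 = 8.99 kN/m³
Numerator = 0.0 + 8.99·1.8·cos²11.8°·tan35.9° = 0.0 + 8.99·1.8·0.9582·0.7239 = 11.224 kPa
Denominator = 18.8·1.8·sin11.8°·cos11.8° = 18.8·1.8·0.2045·0.9789 = 6.774 kPa
FS = 11.224 / 6.774 = 1.657

FS = 1.66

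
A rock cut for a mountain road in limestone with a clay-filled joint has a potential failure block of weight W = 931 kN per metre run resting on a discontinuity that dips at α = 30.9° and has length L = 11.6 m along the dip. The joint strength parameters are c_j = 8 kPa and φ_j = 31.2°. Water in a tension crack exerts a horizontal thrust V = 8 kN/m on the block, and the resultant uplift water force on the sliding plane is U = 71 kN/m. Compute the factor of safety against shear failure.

FS = 1.10

Resolving the block weight along and normal to the plane and applying the Mohr–Coulomb strength on the joint:
N' = W cosα − U − V sinα = 931·cos30.9° − 71 − 8·sin30.9° = 723.8 kN/m
Driving force T = W sinα + V cosα = 931·sin30.9° + 8·cos30.9° = 485.0 kN/m
Resisting force R = c_j·L + N'·tanφ_j = 8·11.6 + 723.8·tan31.2° = 92.8 + 438.3 = 531.1 kN/m
FS = R / T = 531.1 / 485.0 = 1.095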